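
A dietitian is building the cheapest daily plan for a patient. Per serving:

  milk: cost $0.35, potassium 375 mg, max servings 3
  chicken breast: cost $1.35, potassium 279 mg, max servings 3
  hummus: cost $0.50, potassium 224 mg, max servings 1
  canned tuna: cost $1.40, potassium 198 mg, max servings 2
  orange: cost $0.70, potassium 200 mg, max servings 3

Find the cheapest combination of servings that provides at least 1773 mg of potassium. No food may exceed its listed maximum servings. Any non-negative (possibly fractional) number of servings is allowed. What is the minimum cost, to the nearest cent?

$3.03

Cost per mg of potassium: milk $0.0009, hummus $0.0022, orange $0.0035, chicken breast $0.0048, canned tuna $0.0071.
Take 3 servings of milk: +1125.0 mg potassium for $1.05 (total $1.05, still need 648.0 mg).
Take 1 serving of hummus: +224.0 mg potassium for $0.50 (total $1.55, still need 424.0 mg).
Take 2.12 servings of orange: +424.0 mg potassium for $1.48 (total $3.03, still need 0.0 mg).
Filling from the cheapest source first is optimal under one linear minimum: $3.03.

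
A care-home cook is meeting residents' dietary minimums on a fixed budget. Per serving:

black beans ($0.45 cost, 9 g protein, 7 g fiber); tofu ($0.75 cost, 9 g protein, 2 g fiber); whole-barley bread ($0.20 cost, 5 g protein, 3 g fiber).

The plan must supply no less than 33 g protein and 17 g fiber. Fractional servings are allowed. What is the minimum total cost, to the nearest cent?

A basic optimal solution has at most two foods positive. Try each food alone and each pair with both targets met exactly.
black beans only: max(33/9, 17/7) = 3.667 servings → $1.65.
tofu only: max(33/9, 17/2) = 8.5 servings → $6.38.
whole-barley bread only: max(33/5, 17/3) = 6.6 servings → $1.32.
black beans + tofu with both tight: 1.933 servings and 1.733 servings → $2.17.
black beans + whole-barley bread: intersection lies outside the first quadrant.
tofu + whole-barley bread with both tight: 0.8235 servings and 5.118 servings → $1.64.
So the least-cost plan costs $1.32.

$1.32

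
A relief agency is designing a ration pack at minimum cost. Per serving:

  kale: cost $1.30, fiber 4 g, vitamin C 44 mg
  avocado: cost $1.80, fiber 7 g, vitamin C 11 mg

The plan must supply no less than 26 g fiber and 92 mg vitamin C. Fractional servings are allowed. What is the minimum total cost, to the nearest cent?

Compare the cost at each extreme point of the feasible region.
kale only: max(26/4, 92/44) = 6.5 servings → $8.45.
avocado only: max(26/7, 92/11) = 8.364 servings → $15.05.
kale + avocado with both tight: 1.356 servings and 2.939 servings → $7.05.
So the least-cost plan costs $7.05.

$7.05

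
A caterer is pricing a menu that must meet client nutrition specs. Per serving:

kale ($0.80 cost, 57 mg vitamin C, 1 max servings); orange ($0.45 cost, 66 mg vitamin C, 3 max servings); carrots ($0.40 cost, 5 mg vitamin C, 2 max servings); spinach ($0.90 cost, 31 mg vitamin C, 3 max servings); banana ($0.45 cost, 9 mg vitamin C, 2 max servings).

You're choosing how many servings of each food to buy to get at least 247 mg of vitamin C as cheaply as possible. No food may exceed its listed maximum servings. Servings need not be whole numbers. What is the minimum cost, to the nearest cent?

Cost per mg of vitamin C: orange $0.0068, kale $0.0140, spinach $0.0290, banana $0.0500, carrots $0.0800.
Take 3 servings of orange: +198.0 mg vitamin C for $1.35 (total $1.35, still need 49.0 mg).
Take 0.8596 servings of kale: +49.0 mg vitamin C for $0.69 (total $2.04, still need 0.0 mg).
Greedy by cheapest-per-mg is optimal for a single linear constraint, so the minimum cost is $2.04.

$2.04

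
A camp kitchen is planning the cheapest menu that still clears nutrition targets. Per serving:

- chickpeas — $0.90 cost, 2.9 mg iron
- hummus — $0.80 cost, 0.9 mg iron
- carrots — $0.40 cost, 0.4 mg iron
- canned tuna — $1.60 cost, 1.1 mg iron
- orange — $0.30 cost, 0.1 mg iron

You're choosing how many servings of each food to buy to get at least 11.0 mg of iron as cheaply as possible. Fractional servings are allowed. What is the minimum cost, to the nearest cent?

Cost per mg of iron: chickpeas $0.3103, hummus $0.8889, carrots $1.0000, canned tuna $1.4545, orange $3.0000.
With no serving limits, use only chickpeas: 11.0 mg / 2.9 mg = 3.793 servings × $0.90 = $3.41.

$3.41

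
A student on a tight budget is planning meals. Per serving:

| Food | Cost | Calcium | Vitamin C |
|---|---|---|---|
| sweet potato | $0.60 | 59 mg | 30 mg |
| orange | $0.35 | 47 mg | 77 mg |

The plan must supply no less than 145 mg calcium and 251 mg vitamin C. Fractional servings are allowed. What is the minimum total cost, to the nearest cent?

This is a tiny linear program; its minimum lies at a vertex of the feasible set. List the vertices and price them.
sweet potato only: max(145/59, 251/30) = 8.367 servings → $5.02.
orange only: max(145/47, 251/77) = 3.26 servings → $1.14.
sweet potato + orange: intersection lies outside the first quadrant.
The minimum over all feasible corners is $1.14.

$1.14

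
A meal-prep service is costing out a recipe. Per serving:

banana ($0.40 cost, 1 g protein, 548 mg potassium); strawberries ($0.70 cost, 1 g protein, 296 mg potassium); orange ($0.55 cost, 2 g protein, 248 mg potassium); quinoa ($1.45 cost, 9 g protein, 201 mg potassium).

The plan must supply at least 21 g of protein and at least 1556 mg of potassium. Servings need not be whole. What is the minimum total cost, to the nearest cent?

$3.88

An LP optimum is at a vertex; with two nutrient constraints at most two foods are used. Check each candidate.
banana only: max(21/1, 1556/548) = 21 servings → $8.40.
strawberries only: max(21/1, 1556/296) = 21 servings → $14.70.
orange only: max(21/2, 1556/248) = 10.5 servings → $5.78.
quinoa only: max(21/9, 1556/201) = 7.741 servings → $11.22.
banana + strawberries with both targets exact would need a negative amount; discard.
banana + orange with both targets exact would need a negative amount; discard.
banana + quinoa with both tight: 2.068 servings and 2.104 servings → $3.88.
strawberries + orange: intersection lies outside the first quadrant.
strawberries + quinoa with both tight: 3.972 servings and 1.892 servings → $5.52.
orange + quinoa with both tight: 5.346 servings and 1.145 servings → $4.60.
The minimum over all feasible corners is $3.88.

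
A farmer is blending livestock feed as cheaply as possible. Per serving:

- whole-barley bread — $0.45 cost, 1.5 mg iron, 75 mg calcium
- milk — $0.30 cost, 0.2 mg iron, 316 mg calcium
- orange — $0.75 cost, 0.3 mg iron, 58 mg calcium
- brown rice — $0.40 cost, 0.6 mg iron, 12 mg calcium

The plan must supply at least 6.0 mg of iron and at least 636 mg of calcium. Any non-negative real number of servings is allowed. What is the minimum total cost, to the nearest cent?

With two linear requirements the optimum uses one or two foods; enumerate the corners.
whole-barley bread only: max(6.0/1.5, 636/75) = 8.48 servings → $3.82.
milk only: max(6.0/0.2, 636/316) = 30 servings → $9.00.
orange only: max(6.0/0.3, 636/58) = 20 servings → $15.00.
brown rice only: max(6.0/0.6, 636/12) = 53 servings → $21.20.
whole-barley bread + milk with both tight: 3.854 servings and 1.098 servings → $2.06.
whole-barley bread + orange with both tight: 2.437 servings and 7.814 servings → $6.96.
whole-barley bread + brown rice with both targets exact would need a negative amount; discard.
milk + orange with both targets exact would need a negative amount; discard.
milk + brown rice with both tight: 1.654 servings and 9.449 servings → $4.28.
orange + brown rice with both tight: 9.923 servings and 5.038 servings → $9.46.
The minimum over all feasible corners is $2.06.

$2.06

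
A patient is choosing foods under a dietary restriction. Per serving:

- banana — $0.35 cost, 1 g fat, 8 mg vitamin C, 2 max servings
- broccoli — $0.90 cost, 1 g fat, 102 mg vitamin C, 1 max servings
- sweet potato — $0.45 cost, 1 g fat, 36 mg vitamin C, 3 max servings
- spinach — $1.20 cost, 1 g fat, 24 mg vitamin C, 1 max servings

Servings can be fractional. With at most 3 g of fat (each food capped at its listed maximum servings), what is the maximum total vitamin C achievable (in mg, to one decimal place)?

174.0 mg

Vitamin C per g fat: broccoli 102, sweet potato 36, spinach 24, banana 8.
Take 1 serving of broccoli: uses 1 g fat, +102.0 mg vitamin C (running total 102.0 mg).
Take 2 servings of sweet potato: uses 2 g fat, +72.0 mg vitamin C (running total 174.0 mg).
Filling greedily by vitamin C-per-g fat is optimal for one linear limit, giving 174.0 mg.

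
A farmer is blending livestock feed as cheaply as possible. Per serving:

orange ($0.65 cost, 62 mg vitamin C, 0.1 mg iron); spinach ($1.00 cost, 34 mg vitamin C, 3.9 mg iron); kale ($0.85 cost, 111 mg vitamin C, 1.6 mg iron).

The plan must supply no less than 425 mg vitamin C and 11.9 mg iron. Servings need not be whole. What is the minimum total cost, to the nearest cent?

With two linear requirements the optimum uses one or two foods; enumerate the corners.
orange only: max(425/62, 11.9/0.1) = 119 servings → $77.35.
spinach only: max(425/34, 11.9/3.9) = 12.5 servings → $12.50.
kale only: max(425/111, 11.9/1.6) = 7.438 servings → $6.32.
orange + spinach with both tight: 5.255 servings and 2.917 servings → $6.33.
orange + kale: the both-tight solution has a negative serving — not a feasible corner.
spinach + kale with both tight: 1.693 servings and 3.31 servings → $4.51.
The minimum over all feasible corners is $4.51.

$4.51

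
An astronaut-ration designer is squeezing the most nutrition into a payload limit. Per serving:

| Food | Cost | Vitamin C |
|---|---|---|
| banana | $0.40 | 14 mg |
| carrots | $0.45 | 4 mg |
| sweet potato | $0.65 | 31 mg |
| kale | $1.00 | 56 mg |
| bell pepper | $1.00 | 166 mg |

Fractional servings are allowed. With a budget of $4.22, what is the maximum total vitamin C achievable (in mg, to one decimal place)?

700.5 mg

Vitamin C per dollar: bell pepper 166, kale 56, sweet potato 47.69, banana 35, carrots 8.889.
With no serving limits, spend the whole cost allowance on bell pepper: $4.22 / $1.00 × 166 mg = 700.5 mg.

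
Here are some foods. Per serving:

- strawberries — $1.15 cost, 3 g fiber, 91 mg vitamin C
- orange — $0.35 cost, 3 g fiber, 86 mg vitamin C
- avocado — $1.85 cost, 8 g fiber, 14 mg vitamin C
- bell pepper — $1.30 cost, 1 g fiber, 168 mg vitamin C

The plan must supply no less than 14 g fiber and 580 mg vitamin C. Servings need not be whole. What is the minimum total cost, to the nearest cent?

$2.36

Two binding constraints pin down two serving amounts, so the optimal mix uses at most two foods. The candidates are each food alone (scaled to the tighter of fiber/vitamin C) and each pair with both constraints tight.
strawberries only: max(14/3, 580/91) = 6.374 servings → $7.33.
orange only: max(14/3, 580/86) = 6.744 servings → $2.36.
avocado only: max(14/8, 580/14) = 41.43 servings → $76.64.
bell pepper only: max(14/1, 580/168) = 14 servings → $18.20.
strawberries + orange: intersection lies outside the first quadrant.
strawberries + avocado with both targets exact would need a negative amount; discard.
strawberries + bell pepper with both tight: 4.291 servings and 1.128 servings → $6.40.
orange + avocado: the both-tight solution has a negative serving — not a feasible corner.
orange + bell pepper with both tight: 4.239 servings and 1.282 servings → $3.15.
avocado + bell pepper with both tight: 1.332 servings and 3.341 servings → $6.81.
Cheapest feasible corner: $2.36.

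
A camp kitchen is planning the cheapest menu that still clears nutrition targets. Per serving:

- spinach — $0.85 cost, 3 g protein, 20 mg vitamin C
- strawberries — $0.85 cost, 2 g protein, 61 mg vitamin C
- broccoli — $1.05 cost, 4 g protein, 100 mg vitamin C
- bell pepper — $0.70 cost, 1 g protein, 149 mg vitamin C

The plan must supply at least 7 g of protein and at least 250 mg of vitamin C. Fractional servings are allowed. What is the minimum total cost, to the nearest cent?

$2.10

spinach only: max(7/3, 250/20) = 12.5 servings → $10.62.
strawberries only: max(7/2, 250/61) = 4.098 servings → $3.48.
broccoli only: max(7/4, 250/100) = 2.5 servings → $2.62.
bell pepper only: max(7/1, 250/149) = 7 servings → $4.90.
spinach + strawberries: the both-tight solution has a negative serving — not a feasible corner.
spinach + broccoli with both targets exact would need a negative amount; discard.
spinach + bell pepper with both tight: 1.857 servings and 1.429 servings → $2.58.
strawberries + broccoli: intersection lies outside the first quadrant.
strawberries + bell pepper with both tight: 3.346 servings and 0.308 servings → $3.06.
broccoli + bell pepper with both tight: 1.599 servings and 0.6048 servings → $2.10.
The minimum over all feasible corners is $2.10.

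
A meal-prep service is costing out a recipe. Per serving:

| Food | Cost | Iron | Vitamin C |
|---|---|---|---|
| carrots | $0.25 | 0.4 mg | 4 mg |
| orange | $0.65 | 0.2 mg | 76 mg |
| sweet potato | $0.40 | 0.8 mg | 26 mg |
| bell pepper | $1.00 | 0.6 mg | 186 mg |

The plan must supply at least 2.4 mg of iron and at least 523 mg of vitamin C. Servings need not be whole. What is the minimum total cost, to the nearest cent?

$3.07

A basic optimal solution has at most two foods positive. Try each food alone and each pair with both targets met exactly.
carrots only: max(2.4/0.4, 523/4) = 130.8 servings → $32.69.
orange only: max(2.4/0.2, 523/76) = 12 servings → $7.80.
sweet potato only: max(2.4/0.8, 523/26) = 20.12 servings → $8.05.
bell pepper only: max(2.4/0.6, 523/186) = 4 servings → $4.00.
carrots + orange with both tight: 2.628 servings and 6.743 servings → $5.04.
carrots + sweet potato with both targets exact would need a negative amount; discard.
carrots + bell pepper with both tight: 1.842 servings and 2.772 servings → $3.23.
orange + sweet potato with both tight: 6.403 servings and 1.399 servings → $4.72.
orange + bell pepper: the both-tight solution has a negative serving — not a feasible corner.
sweet potato + bell pepper with both tight: 0.9955 servings and 2.673 servings → $3.07.
So the least-cost plan costs $3.07.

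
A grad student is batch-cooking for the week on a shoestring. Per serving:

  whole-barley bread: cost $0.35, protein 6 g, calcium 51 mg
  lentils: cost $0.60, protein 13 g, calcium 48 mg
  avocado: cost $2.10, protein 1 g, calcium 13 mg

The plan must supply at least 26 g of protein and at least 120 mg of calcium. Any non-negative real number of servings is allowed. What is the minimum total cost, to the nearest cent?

The cheapest plan sits at a corner of the feasible region — with two constraints it uses at most two foods.
whole-barley bread only: max(26/6, 120/51) = 4.333 servings → $1.52.
lentils only: max(26/13, 120/48) = 2.5 servings → $1.50.
avocado only: max(26/1, 120/13) = 26 servings → $54.60.
whole-barley bread + lentils with both tight: 0.832 servings and 1.616 servings → $1.26.
whole-barley bread + avocado with both targets exact would need a negative amount; discard.
lentils + avocado with both tight: 1.802 servings and 2.579 servings → $6.50.
The minimum over all feasible corners is $1.26.

$1.26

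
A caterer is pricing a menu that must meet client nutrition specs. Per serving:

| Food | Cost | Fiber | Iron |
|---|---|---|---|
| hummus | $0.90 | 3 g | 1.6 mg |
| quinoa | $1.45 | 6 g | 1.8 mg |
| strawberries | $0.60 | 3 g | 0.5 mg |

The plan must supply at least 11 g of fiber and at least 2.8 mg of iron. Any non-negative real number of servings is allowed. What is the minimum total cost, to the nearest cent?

This is a tiny linear program; its minimum lies at a vertex of the feasible set. List the vertices and price them.
hummus only: max(11/3, 2.8/1.6) = 3.667 servings → $3.30.
quinoa only: max(11/6, 2.8/1.8) = 1.833 servings → $2.66.
strawberries only: max(11/3, 2.8/0.5) = 5.6 servings → $3.36.
hummus + quinoa: intersection lies outside the first quadrant.
hummus + strawberries with both tight: 0.8788 servings and 2.788 servings → $2.46.
quinoa + strawberries with both tight: 1.208 servings and 1.25 servings → $2.50.
The minimum over all feasible corners is $2.46.

$2.46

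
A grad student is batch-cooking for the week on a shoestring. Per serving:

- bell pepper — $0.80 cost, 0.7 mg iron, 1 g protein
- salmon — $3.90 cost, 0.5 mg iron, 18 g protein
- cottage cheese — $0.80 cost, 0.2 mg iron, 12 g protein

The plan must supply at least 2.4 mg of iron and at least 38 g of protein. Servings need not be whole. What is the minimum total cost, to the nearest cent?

$4.43

Minimising a linear cost over {iron ≥ 2.4, protein ≥ 38, servings ≥ 0} — the optimum is at a vertex, using one or two foods.
bell pepper only: max(2.4/0.7, 38/1) = 38 servings → $30.40.
salmon only: max(2.4/0.5, 38/18) = 4.8 servings → $18.72.
cottage cheese only: max(2.4/0.2, 38/12) = 12 servings → $9.60.
bell pepper + salmon with both tight: 2 servings and 2 servings → $9.40.
bell pepper + cottage cheese with both tight: 2.585 servings and 2.951 servings → $4.43.
salmon + cottage cheese with both targets exact would need a negative amount; discard.
The minimum over all feasible corners is $4.43.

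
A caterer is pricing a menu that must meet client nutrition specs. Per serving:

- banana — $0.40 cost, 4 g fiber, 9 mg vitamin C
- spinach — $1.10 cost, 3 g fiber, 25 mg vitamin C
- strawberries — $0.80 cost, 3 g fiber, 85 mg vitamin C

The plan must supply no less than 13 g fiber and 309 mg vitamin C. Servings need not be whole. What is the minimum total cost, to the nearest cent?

An LP optimum is at a vertex; with two nutrient constraints at most two foods are used. Check each candidate.
banana only: max(13/4, 309/9) = 34.33 servings → $13.73.
spinach only: max(13/3, 309/25) = 12.36 servings → $13.60.
strawberries only: max(13/3, 309/85) = 4.333 servings → $3.47.
banana + spinach with both targets exact would need a negative amount; discard.
banana + strawberries with both tight: 0.5687 servings and 3.575 servings → $3.09.
spinach + strawberries with both tight: 0.9889 servings and 3.344 servings → $3.76.
The minimum over all feasible corners is $3.09.

$3.09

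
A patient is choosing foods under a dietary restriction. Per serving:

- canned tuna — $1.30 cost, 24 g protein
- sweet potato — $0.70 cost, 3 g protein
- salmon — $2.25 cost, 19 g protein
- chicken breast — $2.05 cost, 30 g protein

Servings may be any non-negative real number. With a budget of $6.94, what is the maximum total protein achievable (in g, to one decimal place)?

Protein per dollar: canned tuna 18.46, chicken breast 14.63, salmon 8.444, sweet potato 4.286.
With no serving limits, spend the whole cost allowance on canned tuna: $6.94 / $1.30 × 24 g = 128.1 g.

128.1 g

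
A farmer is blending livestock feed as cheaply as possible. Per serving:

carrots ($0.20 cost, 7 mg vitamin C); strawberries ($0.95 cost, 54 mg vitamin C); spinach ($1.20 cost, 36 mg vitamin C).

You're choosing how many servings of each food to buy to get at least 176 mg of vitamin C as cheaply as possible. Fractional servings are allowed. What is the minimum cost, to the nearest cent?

Cost per mg of vitamin C: strawberries $0.0176, carrots $0.0286, spinach $0.0333.
With no serving limits, use only strawberries: 176 mg / 54 mg = 3.259 servings × $0.95 = $3.10.

$3.10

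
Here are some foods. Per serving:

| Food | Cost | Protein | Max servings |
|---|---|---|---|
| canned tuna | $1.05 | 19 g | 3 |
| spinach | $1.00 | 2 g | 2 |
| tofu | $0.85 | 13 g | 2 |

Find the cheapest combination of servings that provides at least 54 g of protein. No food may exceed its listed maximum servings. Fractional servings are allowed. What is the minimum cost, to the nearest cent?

Cost per g of protein: canned tuna $0.0553, tofu $0.0654, spinach $0.5000.
Take 2.842 servings of canned tuna: +54.0 g protein for $2.98 (total $2.98, still need 0.0 g).
Greedy by cheapest-per-g is optimal for a single linear constraint, so the minimum cost is $2.98.

$2.98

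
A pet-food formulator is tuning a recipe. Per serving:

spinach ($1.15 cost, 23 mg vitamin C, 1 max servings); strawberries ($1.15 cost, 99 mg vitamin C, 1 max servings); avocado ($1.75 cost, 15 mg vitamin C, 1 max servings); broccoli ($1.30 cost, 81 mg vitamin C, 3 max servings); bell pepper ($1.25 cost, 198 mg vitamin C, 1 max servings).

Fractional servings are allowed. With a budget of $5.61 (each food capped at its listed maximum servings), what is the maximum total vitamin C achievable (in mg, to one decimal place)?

497.0 mg

Vitamin C per dollar: bell pepper 158.4, strawberries 86.09, broccoli 62.31, spinach 20, avocado 8.571.
Take 1 serving of bell pepper: spends $1.25, +198.0 mg vitamin C (running total 198.0 mg).
Take 1 serving of strawberries: spends $1.15, +99.0 mg vitamin C (running total 297.0 mg).
Take 2.469 servings of broccoli: spends $3.21, +200.0 mg vitamin C (running total 497.0 mg).
Filling greedily by vitamin C-per-dollar is optimal for one linear limit, giving 497.0 mg.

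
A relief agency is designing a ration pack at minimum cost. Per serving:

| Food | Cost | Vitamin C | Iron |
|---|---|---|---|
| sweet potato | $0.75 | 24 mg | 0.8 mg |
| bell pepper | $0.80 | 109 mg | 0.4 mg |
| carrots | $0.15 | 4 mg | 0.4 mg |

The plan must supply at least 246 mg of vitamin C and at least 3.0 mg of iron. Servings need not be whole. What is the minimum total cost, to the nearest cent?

Two binding constraints pin down two serving amounts, so the optimal mix uses at most two foods. The candidates are each food alone (scaled to the tighter of vitamin C/iron) and each pair with both constraints tight.
sweet potato only: max(246/24, 3.0/0.8) = 10.25 servings → $7.69.
bell pepper only: max(246/109, 3.0/0.4) = 7.5 servings → $6.00.
carrots only: max(246/4, 3.0/0.4) = 61.5 servings → $9.22.
sweet potato + bell pepper with both tight: 2.946 servings and 1.608 servings → $3.50.
sweet potato + carrots: intersection lies outside the first quadrant.
bell pepper + carrots with both tight: 2.057 servings and 5.443 servings → $2.46.
So the least-cost plan costs $2.46.

$2.46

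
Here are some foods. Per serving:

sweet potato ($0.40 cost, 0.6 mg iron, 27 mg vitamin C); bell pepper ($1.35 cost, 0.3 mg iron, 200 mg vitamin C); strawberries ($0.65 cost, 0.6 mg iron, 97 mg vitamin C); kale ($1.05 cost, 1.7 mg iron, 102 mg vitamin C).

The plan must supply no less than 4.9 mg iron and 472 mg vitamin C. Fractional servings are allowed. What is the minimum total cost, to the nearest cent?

Minimising a linear cost over {iron ≥ 4.9, vitamin C ≥ 472, servings ≥ 0} — the optimum is at a vertex, using one or two foods.
sweet potato only: max(4.9/0.6, 472/27) = 17.48 servings → $6.99.
bell pepper only: max(4.9/0.3, 472/200) = 16.33 servings → $22.05.
strawberries only: max(4.9/0.6, 472/97) = 8.167 servings → $5.31.
kale only: max(4.9/1.7, 472/102) = 4.627 servings → $4.86.
sweet potato + bell pepper with both tight: 7.492 servings and 1.349 servings → $4.82.
sweet potato + strawberries with both tight: 4.574 servings and 3.593 servings → $4.16.
sweet potato + kale: intersection lies outside the first quadrant.
bell pepper + strawberries: intersection lies outside the first quadrant.
bell pepper + kale with both tight: 0.978 servings and 2.71 servings → $4.17.
strawberries + kale with both tight: 2.918 servings and 1.852 servings → $3.84.
Cheapest feasible corner: $3.84.

$3.84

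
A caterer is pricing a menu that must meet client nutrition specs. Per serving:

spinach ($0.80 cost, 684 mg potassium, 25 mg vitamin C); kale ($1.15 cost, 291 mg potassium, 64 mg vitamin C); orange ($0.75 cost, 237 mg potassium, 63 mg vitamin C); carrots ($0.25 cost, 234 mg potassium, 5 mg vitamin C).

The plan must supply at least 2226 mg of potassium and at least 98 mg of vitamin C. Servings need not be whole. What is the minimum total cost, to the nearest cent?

$2.75

A basic optimal solution has at most two foods positive. Try each food alone and each pair with both targets met exactly.
spinach only: max(2226/684, 98/25) = 3.92 servings → $3.14.
kale only: max(2226/291, 98/64) = 7.649 servings → $8.80.
orange only: max(2226/237, 98/63) = 9.392 servings → $7.04.
carrots only: max(2226/234, 98/5) = 19.6 servings → $4.90.
spinach + kale with both tight: 3.122 servings and 0.3118 servings → $2.86.
spinach + orange with both tight: 3.148 servings and 0.3062 servings → $2.75.
spinach + carrots with both targets exact would need a negative amount; discard.
kale + orange: the both-tight solution has a negative serving — not a feasible corner.
kale + carrots with both tight: 0.8729 servings and 8.427 servings → $3.11.
orange + carrots with both tight: 0.8705 servings and 8.631 servings → $2.81.
Cheapest feasible corner: $2.75.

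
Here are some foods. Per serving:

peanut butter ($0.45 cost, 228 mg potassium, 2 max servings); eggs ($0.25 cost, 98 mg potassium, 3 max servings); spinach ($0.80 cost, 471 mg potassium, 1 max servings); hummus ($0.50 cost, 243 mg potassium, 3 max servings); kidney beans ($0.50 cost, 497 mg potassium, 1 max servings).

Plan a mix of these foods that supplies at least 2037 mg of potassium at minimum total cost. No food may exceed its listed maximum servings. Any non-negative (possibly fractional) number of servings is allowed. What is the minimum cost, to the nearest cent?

$3.46

Cost per mg of potassium: kidney beans $0.0010, spinach $0.0017, peanut butter $0.0020, hummus $0.0021, eggs $0.0026.
Take 1 serving of kidney beans: +497.0 mg potassium for $0.50 (total $0.50, still need 1540.0 mg).
Take 1 serving of spinach: +471.0 mg potassium for $0.80 (total $1.30, still need 1069.0 mg).
Take 2 servings of peanut butter: +456.0 mg potassium for $0.90 (total $2.20, still need 613.0 mg).
Take 2.523 servings of hummus: +613.0 mg potassium for $1.26 (total $3.46, still need 0.0 mg).
Greedy by cheapest-per-mg is optimal for a single linear constraint, so the minimum cost is $3.46.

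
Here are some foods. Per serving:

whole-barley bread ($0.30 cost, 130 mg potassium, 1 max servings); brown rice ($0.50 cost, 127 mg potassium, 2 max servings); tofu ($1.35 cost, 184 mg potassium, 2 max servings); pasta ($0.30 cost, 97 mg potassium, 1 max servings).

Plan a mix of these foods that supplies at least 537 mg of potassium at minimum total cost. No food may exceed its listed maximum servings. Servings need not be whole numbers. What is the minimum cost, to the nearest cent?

$2.01

Cost per mg of potassium: whole-barley bread $0.0023, pasta $0.0031, brown rice $0.0039, tofu $0.0073.
Take 1 serving of whole-barley bread: +130.0 mg potassium for $0.30 (total $0.30, still need 407.0 mg).
Take 1 serving of pasta: +97.0 mg potassium for $0.30 (total $0.60, still need 310.0 mg).
Take 2 servings of brown rice: +254.0 mg potassium for $1.00 (total $1.60, still need 56.0 mg).
Take 0.3043 servings of tofu: +56.0 mg potassium for $0.41 (total $2.01, still need 0.0 mg).
Greedy by cheapest-per-mg is optimal for a single linear constraint, so the minimum cost is $2.01.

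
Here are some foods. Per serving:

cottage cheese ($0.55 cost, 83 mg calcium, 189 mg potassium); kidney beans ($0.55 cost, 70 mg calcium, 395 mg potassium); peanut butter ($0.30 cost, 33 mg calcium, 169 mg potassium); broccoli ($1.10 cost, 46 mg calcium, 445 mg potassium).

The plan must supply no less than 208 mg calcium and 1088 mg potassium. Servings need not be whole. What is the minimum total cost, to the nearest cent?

$1.60

For a min-cost LP with two ≥-constraints, a basic feasible solution has at most two positive variables.
cottage cheese only: max(208/83, 1088/189) = 5.757 servings → $3.17.
kidney beans only: max(208/70, 1088/395) = 2.971 servings → $1.63.
peanut butter only: max(208/33, 1088/169) = 6.438 servings → $1.93.
broccoli only: max(208/46, 1088/445) = 4.522 servings → $4.97.
cottage cheese + kidney beans with both tight: 0.3068 servings and 2.608 servings → $1.60.
cottage cheese + peanut butter: intersection lies outside the first quadrant.
cottage cheese + broccoli with both tight: 1.505 servings and 1.806 servings → $2.81.
kidney beans + peanut butter with both tight: 0.6241 servings and 4.979 servings → $1.84.
kidney beans + broccoli: intersection lies outside the first quadrant.
peanut butter + broccoli with both tight: 6.151 servings and 0.1088 servings → $1.97.
So the least-cost plan costs $1.60.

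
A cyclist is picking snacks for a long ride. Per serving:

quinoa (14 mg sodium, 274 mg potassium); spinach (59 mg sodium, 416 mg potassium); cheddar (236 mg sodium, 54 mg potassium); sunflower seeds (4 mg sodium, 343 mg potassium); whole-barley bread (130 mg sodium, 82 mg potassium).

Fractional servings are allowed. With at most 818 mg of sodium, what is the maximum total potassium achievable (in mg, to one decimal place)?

70143.5 mg

Potassium per mg sodium: sunflower seeds 85.75, quinoa 19.57, spinach 7.051, whole-barley bread 0.6308, cheddar 0.2288.
With no serving limits, spend the whole sodium allowance on sunflower seeds: 818 mg / 4 mg × 343 mg = 70143.5 mg.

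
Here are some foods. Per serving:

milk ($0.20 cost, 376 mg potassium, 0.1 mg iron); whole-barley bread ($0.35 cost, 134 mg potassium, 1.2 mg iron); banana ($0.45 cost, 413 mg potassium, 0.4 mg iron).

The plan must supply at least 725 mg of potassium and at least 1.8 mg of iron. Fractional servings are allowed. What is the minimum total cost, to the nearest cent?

$0.77

milk only: max(725/376, 1.8/0.1) = 18 servings → $3.60.
whole-barley bread only: max(725/134, 1.8/1.2) = 5.41 servings → $1.89.
banana only: max(725/413, 1.8/0.4) = 4.5 servings → $2.02.
milk + whole-barley bread with both tight: 1.436 servings and 1.38 servings → $0.77.
milk + banana with both targets exact would need a negative amount; discard.
whole-barley bread + banana with both tight: 1.026 servings and 1.423 servings → $1.00.
So the least-cost plan costs $0.77.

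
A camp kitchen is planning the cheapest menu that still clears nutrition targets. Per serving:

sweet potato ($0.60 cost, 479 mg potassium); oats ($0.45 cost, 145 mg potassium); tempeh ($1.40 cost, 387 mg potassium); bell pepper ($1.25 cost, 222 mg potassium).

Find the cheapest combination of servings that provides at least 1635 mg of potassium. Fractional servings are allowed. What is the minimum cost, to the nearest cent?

$2.05

Cost per mg of potassium: sweet potato $0.0013, oats $0.0031, tempeh $0.0036, bell pepper $0.0056.
With no serving limits, use only sweet potato: 1635 mg / 479 mg = 3.413 servings × $0.60 = $2.05.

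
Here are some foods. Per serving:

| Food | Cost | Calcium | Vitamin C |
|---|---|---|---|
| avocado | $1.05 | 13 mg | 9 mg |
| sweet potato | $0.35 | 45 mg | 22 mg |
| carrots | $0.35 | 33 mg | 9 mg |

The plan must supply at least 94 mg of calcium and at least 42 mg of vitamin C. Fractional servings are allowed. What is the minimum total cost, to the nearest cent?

$0.73

This is a tiny linear program; its minimum lies at a vertex of the feasible set. List the vertices and price them.
avocado only: max(94/13, 42/9) = 7.231 servings → $7.59.
sweet potato only: max(94/45, 42/22) = 2.089 servings → $0.73.
carrots only: max(94/33, 42/9) = 4.667 servings → $1.63.
avocado + sweet potato with both targets exact would need a negative amount; discard.
avocado + carrots with both tight: 3 servings and 1.667 servings → $3.73.
sweet potato + carrots with both tight: 1.682 servings and 0.5545 servings → $0.78.
The minimum over all feasible corners is $0.73.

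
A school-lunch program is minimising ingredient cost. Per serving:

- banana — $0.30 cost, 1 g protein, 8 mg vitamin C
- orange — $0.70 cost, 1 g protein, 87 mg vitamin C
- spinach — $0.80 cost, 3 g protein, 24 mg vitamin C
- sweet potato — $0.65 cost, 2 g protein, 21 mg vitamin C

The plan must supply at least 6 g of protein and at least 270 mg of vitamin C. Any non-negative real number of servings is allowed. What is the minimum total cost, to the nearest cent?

A basic optimal solution has at most two foods positive. Try each food alone and each pair with both targets met exactly.
banana only: max(6/1, 270/8) = 33.75 servings → $10.12.
orange only: max(6/1, 270/87) = 6 servings → $4.20.
spinach only: max(6/3, 270/24) = 11.25 servings → $9.00.
sweet potato only: max(6/2, 270/21) = 12.86 servings → $8.36.
banana + orange with both tight: 3.19 servings and 2.81 servings → $2.92.
banana + spinach (both tight): parallel constraints — no distinct corner.
banana + sweet potato with both targets exact would need a negative amount; discard.
orange + spinach with both tight: 2.81 servings and 1.063 servings → $2.82.
orange + sweet potato with both tight: 2.706 servings and 1.647 servings → $2.96.
spinach + sweet potato: the both-tight solution has a negative serving — not a feasible corner.
The minimum over all feasible corners is $2.82.

$2.82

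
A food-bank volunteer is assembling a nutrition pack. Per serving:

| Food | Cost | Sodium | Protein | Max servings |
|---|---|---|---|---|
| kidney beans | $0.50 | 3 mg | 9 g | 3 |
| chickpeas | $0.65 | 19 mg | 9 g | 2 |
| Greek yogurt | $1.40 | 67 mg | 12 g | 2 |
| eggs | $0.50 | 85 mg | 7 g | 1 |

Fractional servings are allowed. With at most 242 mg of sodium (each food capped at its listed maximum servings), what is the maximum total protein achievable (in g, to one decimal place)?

74.0 g

Protein per mg sodium: kidney beans 3, chickpeas 0.4737, Greek yogurt 0.1791, eggs 0.08235.
Take 3 servings of kidney beans: uses 9 mg sodium, +27.0 g protein (running total 27.0 g).
Take 2 servings of chickpeas: uses 38 mg sodium, +18.0 g protein (running total 45.0 g).
Take 2 servings of Greek yogurt: uses 134 mg sodium, +24.0 g protein (running total 69.0 g).
Take 0.7176 servings of eggs: uses 61 mg sodium, +5.0 g protein (running total 74.0 g).
Greedy by best ratio exhausts the sodium allowance optimally: 74.0 g.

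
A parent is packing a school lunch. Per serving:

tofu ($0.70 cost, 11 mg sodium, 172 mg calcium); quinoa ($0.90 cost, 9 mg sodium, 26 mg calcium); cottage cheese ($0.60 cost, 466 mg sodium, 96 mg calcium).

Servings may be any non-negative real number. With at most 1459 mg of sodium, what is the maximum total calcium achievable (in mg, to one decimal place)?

Calcium per mg sodium: tofu 15.64, quinoa 2.889, cottage cheese 0.206.
With no serving limits, spend the whole sodium allowance on tofu: 1459 mg / 11 mg × 172 mg = 22813.5 mg.

22813.5 mg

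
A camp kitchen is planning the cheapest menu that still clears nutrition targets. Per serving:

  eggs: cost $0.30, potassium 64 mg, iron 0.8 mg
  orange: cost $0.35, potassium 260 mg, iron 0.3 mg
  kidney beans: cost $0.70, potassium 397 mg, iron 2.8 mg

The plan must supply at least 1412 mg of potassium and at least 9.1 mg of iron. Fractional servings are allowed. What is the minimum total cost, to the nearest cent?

$2.43

Compare the cost at each extreme point of the feasible region.
eggs only: max(1412/64, 9.1/0.8) = 22.06 servings → $6.62.
orange only: max(1412/260, 9.1/0.3) = 30.33 servings → $10.62.
kidney beans only: max(1412/397, 9.1/2.8) = 3.557 servings → $2.49.
eggs + orange with both tight: 10.29 servings and 2.898 servings → $4.10.
eggs + kidney beans: the both-tight solution has a negative serving — not a feasible corner.
orange + kidney beans with both tight: 0.5599 servings and 3.19 servings → $2.43.
The minimum over all feasible corners is $2.43.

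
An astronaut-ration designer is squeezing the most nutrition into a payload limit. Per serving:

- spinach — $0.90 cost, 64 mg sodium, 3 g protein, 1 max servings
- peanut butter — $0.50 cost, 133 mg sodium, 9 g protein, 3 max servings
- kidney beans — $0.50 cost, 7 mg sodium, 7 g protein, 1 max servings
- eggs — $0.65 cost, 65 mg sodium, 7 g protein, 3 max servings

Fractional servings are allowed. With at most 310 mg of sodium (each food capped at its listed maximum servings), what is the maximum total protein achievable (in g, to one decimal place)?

35.3 g

Protein per mg sodium: kidney beans 1, eggs 0.1077, peanut butter 0.06767, spinach 0.04688.
Take 1 serving of kidney beans: uses 7 mg sodium, +7.0 g protein (running total 7.0 g).
Take 3 servings of eggs: uses 195 mg sodium, +21.0 g protein (running total 28.0 g).
Take 0.812 servings of peanut butter: uses 108 mg sodium, +7.3 g protein (running total 35.3 g).
Filling greedily by protein-per-mg sodium is optimal for one linear limit, giving 35.3 g.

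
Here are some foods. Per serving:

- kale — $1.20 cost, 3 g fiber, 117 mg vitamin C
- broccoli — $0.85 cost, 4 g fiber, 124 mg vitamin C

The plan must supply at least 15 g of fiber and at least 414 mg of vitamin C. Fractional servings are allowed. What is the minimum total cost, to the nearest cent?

kale only: max(15/3, 414/117) = 5 servings → $6.00.
broccoli only: max(15/4, 414/124) = 3.75 servings → $3.19.
kale + broccoli with both targets exact would need a negative amount; discard.
The minimum over all feasible corners is $3.19.

$3.19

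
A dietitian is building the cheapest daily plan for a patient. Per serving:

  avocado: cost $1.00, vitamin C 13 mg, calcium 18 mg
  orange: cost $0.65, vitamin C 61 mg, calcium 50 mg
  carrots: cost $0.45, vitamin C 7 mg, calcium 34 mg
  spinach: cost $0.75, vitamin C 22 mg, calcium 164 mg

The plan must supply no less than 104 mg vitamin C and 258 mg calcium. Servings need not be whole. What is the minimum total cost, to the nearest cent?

The cheapest plan sits at a corner of the feasible region — with two constraints it uses at most two foods.
avocado only: max(104/13, 258/18) = 14.33 servings → $14.33.
orange only: max(104/61, 258/50) = 5.16 servings → $3.35.
carrots only: max(104/7, 258/34) = 14.86 servings → $6.69.
spinach only: max(104/22, 258/164) = 4.727 servings → $3.55.
avocado + orange: the both-tight solution has a negative serving — not a feasible corner.
avocado + carrots with both tight: 5.475 servings and 4.69 servings → $7.59.
avocado + spinach with both tight: 6.555 servings and 0.8537 servings → $7.20.
orange + carrots with both tight: 1.003 servings and 6.113 servings → $3.40.
orange + spinach with both tight: 1.278 servings and 1.184 servings → $1.72.
carrots + spinach with both targets exact would need a negative amount; discard.
The minimum over all feasible corners is $1.72.

$1.72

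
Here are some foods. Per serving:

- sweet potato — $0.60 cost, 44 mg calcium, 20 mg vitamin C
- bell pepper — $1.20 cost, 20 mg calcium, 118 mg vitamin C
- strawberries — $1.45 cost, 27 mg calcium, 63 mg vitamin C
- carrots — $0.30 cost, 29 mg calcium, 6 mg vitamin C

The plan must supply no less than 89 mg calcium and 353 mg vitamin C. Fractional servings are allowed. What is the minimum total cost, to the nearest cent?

$3.84

This is a tiny linear program; its minimum lies at a vertex of the feasible set. List the vertices and price them.
sweet potato only: max(89/44, 353/20) = 17.65 servings → $10.59.
bell pepper only: max(89/20, 353/118) = 4.45 servings → $5.34.
strawberries only: max(89/27, 353/63) = 5.603 servings → $8.12.
carrots only: max(89/29, 353/6) = 58.83 servings → $17.65.
sweet potato + bell pepper with both tight: 0.7183 servings and 2.87 servings → $3.87.
sweet potato + strawberries with both targets exact would need a negative amount; discard.
sweet potato + carrots: the both-tight solution has a negative serving — not a feasible corner.
bell pepper + strawberries with both tight: 2.037 servings and 1.787 servings → $5.04.
bell pepper + carrots with both tight: 2.939 servings and 1.042 servings → $3.84.
strawberries + carrots: intersection lies outside the first quadrant.
So the least-cost plan costs $3.84.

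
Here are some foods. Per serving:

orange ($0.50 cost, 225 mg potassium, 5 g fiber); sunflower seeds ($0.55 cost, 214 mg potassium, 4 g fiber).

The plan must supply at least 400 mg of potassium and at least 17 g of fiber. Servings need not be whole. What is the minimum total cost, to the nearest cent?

Minimising a linear cost over {potassium ≥ 400, fiber ≥ 17, servings ≥ 0} — the optimum is at a vertex, using one or two foods.
orange only: max(400/225, 17/5) = 3.4 servings → $1.70.
sunflower seeds only: max(400/214, 17/4) = 4.25 servings → $2.34.
orange + sunflower seeds: the both-tight solution has a negative serving — not a feasible corner.
So the least-cost plan costs $1.70.

$1.70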